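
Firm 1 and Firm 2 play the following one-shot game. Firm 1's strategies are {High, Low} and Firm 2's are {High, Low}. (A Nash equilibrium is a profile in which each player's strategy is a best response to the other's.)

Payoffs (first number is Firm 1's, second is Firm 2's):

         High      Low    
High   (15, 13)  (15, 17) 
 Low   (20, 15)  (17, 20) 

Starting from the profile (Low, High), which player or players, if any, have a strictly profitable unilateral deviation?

Firm 1 at (Low, High) earns 20; deviating to High yields 15 — not better.
Firm 2 earns 15; deviating to Low yields 20 — a strict improvement.
Only Firm 2 has a strictly profitable deviation.

Firm 2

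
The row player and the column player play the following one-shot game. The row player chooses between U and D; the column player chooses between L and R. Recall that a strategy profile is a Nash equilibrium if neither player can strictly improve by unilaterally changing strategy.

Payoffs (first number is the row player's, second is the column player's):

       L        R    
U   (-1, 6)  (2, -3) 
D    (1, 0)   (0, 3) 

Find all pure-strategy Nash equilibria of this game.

none

(U, L): the row player prefers D (1 > -1) — not an equilibrium.
(U, R): the column player prefers L (6 > -3) — not an equilibrium.
(D, L): the column player prefers R (3 > 0) — not an equilibrium.
(D, R): the row player prefers U (2 > 0) — not an equilibrium.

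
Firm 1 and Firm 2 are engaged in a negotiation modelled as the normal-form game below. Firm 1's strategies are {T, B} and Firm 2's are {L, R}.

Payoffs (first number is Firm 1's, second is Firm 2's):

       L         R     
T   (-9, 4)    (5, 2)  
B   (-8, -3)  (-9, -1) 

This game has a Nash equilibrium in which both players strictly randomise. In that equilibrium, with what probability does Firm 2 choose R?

Let y be the probability that Firm 2 plays L. In a completely mixed equilibrium, Firm 1 must be indifferent between T and B.
Firm 1's expected payoff from T is −9y + 5(1−y); from B it is −8y − 9(1−y).
Setting these equal: −14y + 5 = y − 9, so y = 14/15.
Therefore Firm 2 plays R with probability 1 − 14/15 = 1/15.

1/15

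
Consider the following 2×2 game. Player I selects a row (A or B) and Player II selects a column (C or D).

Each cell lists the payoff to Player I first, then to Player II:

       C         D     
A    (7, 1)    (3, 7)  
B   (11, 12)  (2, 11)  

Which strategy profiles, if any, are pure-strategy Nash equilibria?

(A, D) and (B, C)

(A, C): Player I prefers B (11 > 7); Player II prefers D (7 > 1) — not an equilibrium.
(A, D): Player I gets 3 ≥ 2 from B, and Player II gets 7 ≥ 1 from C — Nash equilibrium.
(B, C): Player I gets 11 ≥ 7 from A, and Player II gets 12 ≥ 11 from D — Nash equilibrium.
(B, D): Player I prefers A (3 > 2); Player II prefers C (12 > 11) — not an equilibrium.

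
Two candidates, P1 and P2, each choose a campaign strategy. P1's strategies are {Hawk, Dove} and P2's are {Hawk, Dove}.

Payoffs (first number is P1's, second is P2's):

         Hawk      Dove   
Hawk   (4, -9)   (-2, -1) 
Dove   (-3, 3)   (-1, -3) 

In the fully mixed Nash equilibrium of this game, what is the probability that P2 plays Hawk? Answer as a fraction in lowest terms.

Let c be the probability that P2 plays Hawk. In a completely mixed equilibrium, P1 must be indifferent between Hawk and Dove.
P1's expected payoff from Hawk is 4c − 2(1−c); from Dove it is −3c − (1−c).
Setting these equal: 6c − 2 = −2c − 1, so c = 1/8.

1/8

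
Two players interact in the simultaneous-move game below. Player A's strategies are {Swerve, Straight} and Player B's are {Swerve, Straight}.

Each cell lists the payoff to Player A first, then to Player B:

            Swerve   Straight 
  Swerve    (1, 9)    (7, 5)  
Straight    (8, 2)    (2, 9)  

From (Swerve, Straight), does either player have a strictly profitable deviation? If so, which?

Player B

Player A at (Swerve, Straight) earns 7; deviating to Straight yields 2 — not better.
Player B earns 5; deviating to Swerve yields 9 — a strict improvement.
Only Player B has a strictly profitable deviation.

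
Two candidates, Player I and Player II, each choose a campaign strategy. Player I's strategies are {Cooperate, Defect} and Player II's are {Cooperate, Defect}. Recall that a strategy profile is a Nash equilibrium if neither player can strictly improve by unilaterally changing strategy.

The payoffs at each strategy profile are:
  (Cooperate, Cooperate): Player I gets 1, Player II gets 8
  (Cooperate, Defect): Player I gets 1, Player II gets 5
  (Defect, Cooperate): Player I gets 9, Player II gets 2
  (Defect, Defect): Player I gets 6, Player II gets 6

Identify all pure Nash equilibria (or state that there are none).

(Defect, Defect)

(Cooperate, Cooperate): Player I prefers Defect (9 > 1) — not an equilibrium.
(Cooperate, Defect): Player I prefers Defect (6 > 1); Player II prefers Cooperate (8 > 5) — not an equilibrium.
(Defect, Cooperate): Player II prefers Defect (6 > 2) — not an equilibrium.
(Defect, Defect): Player I gets 6 ≥ 1 from Cooperate, and Player II gets 6 ≥ 2 from Cooperate — Nash equilibrium.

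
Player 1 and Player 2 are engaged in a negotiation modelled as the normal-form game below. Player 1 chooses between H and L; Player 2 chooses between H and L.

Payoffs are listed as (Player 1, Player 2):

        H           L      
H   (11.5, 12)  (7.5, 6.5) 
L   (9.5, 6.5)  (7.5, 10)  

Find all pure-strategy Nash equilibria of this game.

(H, H): Player 1 gets 11.5 ≥ 9.5 from L, and Player 2 gets 12 ≥ 6.5 from L — Nash equilibrium.
(H, L): Player 2 prefers H (12 > 6.5) — not an equilibrium.
(L, H): Player 1 prefers H (11.5 > 9.5); Player 2 prefers L (10 > 6.5) — not an equilibrium.
(L, L): Player 1 gets 7.5 ≥ 7.5 from H, and Player 2 gets 10 ≥ 6.5 from H — Nash equilibrium.

(H, H) and (L, L)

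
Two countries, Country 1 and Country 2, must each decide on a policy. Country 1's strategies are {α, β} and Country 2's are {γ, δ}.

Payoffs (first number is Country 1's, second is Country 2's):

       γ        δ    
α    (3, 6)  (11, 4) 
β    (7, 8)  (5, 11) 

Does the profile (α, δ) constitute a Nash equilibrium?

At (α, δ), Country 1 earns 11; switching to β would give 5, so Country 1 has no profitable deviation.
Country 2 earns 4; switching to γ would give 6, so Country 2 would deviate.
Since at least one player can profitably deviate, this is not a Nash equilibrium.

No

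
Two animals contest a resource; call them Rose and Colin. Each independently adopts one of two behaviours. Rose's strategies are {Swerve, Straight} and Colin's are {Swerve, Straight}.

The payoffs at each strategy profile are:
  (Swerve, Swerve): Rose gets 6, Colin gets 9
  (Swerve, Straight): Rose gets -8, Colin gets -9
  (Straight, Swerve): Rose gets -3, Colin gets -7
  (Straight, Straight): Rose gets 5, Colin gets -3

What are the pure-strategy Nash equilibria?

(Swerve, Swerve) and (Straight, Straight)

(Swerve, Swerve): Rose gets 6 ≥ -3 from Straight, and Colin gets 9 ≥ -9 from Straight — Nash equilibrium.
(Swerve, Straight): Rose prefers Straight (5 > -8); Colin prefers Swerve (9 > -9) — not an equilibrium.
(Straight, Swerve): Rose prefers Swerve (6 > -3); Colin prefers Straight (-3 > -7) — not an equilibrium.
(Straight, Straight): Rose gets 5 ≥ -8 from Swerve, and Colin gets -3 ≥ -7 from Swerve — Nash equilibrium.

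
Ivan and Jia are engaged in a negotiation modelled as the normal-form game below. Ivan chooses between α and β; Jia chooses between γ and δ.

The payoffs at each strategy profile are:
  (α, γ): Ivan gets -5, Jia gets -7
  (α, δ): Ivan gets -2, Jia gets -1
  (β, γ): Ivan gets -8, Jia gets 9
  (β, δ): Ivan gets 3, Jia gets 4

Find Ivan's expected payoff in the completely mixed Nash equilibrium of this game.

-31/8

First find q, the probability Jia plays γ, from Ivan's indifference between α and β: −5q − 2(1−q) = −8q + 3(1−q), giving q = 5/8.
Since Ivan is indifferent in equilibrium, Ivan's expected payoff equals the payoff from either row against (5/8, 3/8). Using α: −5(5/8) − 2(3/8) = -31/8.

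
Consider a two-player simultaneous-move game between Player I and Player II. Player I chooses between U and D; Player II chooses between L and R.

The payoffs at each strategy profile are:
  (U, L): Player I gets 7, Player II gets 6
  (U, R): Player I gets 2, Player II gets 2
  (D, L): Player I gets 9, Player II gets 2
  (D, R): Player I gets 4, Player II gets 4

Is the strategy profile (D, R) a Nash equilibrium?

At (D, R), Player I earns 4; switching to U would give 2, so Player I has no profitable deviation.
Player II earns 4; switching to L would give 2, so Player II has no profitable deviation.
Neither player can gain by a unilateral deviation, so this profile is a Nash equilibrium.

Yes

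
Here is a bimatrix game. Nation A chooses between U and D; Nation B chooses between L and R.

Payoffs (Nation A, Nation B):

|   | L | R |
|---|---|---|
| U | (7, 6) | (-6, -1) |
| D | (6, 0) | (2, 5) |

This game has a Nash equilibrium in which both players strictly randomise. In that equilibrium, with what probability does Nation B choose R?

1/9

Let q be the probability that Nation B plays L. In a completely mixed equilibrium, Nation A must be indifferent between U and D.
Nation A's expected payoff from U is 7q − 6(1−q); from D it is 6q + 2(1−q).
Setting these equal: 13q − 6 = 4q + 2, so q = 8/9.
Therefore Nation B plays R with probability 1 − 8/9 = 1/9.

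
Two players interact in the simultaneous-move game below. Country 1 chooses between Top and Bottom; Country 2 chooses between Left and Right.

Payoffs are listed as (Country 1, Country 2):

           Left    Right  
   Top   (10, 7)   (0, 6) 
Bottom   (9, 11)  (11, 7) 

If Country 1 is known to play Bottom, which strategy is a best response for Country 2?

Left

Against Bottom, Country 2 earns 11 from Left and 7 from Right.
So Left is the best response.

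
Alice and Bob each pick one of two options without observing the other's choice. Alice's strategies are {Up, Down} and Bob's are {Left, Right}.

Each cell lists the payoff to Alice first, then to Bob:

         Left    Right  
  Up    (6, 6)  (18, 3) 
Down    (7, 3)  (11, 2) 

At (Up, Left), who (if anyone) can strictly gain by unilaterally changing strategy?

Alice

Alice at (Up, Left) earns 6; deviating to Down yields 7 — a strict improvement.
Bob earns 6; deviating to Right yields 3 — not better.
Only Alice has a strictly profitable deviation.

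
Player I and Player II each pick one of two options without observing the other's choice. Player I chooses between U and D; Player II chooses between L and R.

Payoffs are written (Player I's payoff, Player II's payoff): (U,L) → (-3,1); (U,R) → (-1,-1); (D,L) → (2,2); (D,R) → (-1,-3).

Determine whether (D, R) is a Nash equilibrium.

At (D, R), Player I earns -1; switching to U would give -1, so Player I has no profitable deviation.
Player II earns -3; switching to L would give 2, so Player II would deviate.
Since at least one player can profitably deviate, this is not a Nash equilibrium.

No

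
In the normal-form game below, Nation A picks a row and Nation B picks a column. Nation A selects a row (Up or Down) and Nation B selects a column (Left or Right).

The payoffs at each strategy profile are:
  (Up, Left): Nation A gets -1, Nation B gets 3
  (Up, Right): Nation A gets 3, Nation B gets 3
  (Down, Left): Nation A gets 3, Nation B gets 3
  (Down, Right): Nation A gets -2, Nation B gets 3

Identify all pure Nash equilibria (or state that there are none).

(Up, Right) and (Down, Left)

(Up, Left): Nation A prefers Down (3 > -1) — not an equilibrium.
(Up, Right): Nation A gets 3 ≥ -2 from Down, and Nation B gets 3 ≥ 3 from Left — Nash equilibrium.
(Down, Left): Nation A gets 3 ≥ -1 from Up, and Nation B gets 3 ≥ 3 from Right — Nash equilibrium.
(Down, Right): Nation A prefers Up (3 > -2) — not an equilibrium.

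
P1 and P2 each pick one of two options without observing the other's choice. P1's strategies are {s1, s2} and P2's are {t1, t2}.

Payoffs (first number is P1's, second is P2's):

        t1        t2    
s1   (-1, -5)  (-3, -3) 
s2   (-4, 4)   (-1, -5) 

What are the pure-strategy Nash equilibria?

none

(s1, t1): P2 prefers t2 (-3 > -5) — not an equilibrium.
(s1, t2): P1 prefers s2 (-1 > -3) — not an equilibrium.
(s2, t1): P1 prefers s1 (-1 > -4) — not an equilibrium.
(s2, t2): P2 prefers t1 (4 > -5) — not an equilibrium.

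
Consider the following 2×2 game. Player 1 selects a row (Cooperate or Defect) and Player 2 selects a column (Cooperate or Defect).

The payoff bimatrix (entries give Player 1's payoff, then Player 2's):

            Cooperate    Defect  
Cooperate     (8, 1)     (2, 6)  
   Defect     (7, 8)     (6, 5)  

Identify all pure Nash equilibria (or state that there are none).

(Cooperate, Cooperate): Player 2 prefers Defect (6 > 1) — not an equilibrium.
(Cooperate, Defect): Player 1 prefers Defect (6 > 2) — not an equilibrium.
(Defect, Cooperate): Player 1 prefers Cooperate (8 > 7) — not an equilibrium.
(Defect, Defect): Player 2 prefers Cooperate (8 > 5) — not an equilibrium.

none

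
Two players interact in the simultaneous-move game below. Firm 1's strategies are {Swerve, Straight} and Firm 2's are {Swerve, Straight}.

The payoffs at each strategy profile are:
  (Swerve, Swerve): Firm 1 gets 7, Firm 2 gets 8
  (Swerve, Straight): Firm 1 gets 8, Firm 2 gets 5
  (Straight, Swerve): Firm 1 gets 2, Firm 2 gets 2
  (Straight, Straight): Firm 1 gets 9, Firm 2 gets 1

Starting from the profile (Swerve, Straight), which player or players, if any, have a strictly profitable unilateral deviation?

Firm 1 at (Swerve, Straight) earns 8; deviating to Straight yields 9 — a strict improvement.
Firm 2 earns 5; deviating to Swerve yields 8 — a strict improvement.
Both Firm 1 and Firm 2 have strictly profitable deviations.

Both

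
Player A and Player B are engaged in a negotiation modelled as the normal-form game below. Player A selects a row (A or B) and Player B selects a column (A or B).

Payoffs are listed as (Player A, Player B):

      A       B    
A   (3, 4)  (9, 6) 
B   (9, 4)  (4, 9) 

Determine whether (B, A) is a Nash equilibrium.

No

At (B, A), Player A earns 9; switching to A would give 3, so Player A has no profitable deviation.
Player B earns 4; switching to B would give 9, so Player B would deviate.
Since at least one player can profitably deviate, this is not a Nash equilibrium.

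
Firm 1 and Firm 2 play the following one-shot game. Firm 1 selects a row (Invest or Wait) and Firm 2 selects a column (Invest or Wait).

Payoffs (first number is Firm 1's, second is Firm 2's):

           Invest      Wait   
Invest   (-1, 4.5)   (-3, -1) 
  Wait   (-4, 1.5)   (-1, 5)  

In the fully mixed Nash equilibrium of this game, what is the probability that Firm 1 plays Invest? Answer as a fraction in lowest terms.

Let r be the probability that Firm 1 plays Invest. In a completely mixed equilibrium, Firm 2 must be indifferent between Invest and Wait.
Firm 2's expected payoff from Invest is 4.5r + 1.5(1−r); from Wait it is −r + 5(1−r).
Setting these equal: 3r + 1.5 = −6r + 5, so r = 7/18.

7/18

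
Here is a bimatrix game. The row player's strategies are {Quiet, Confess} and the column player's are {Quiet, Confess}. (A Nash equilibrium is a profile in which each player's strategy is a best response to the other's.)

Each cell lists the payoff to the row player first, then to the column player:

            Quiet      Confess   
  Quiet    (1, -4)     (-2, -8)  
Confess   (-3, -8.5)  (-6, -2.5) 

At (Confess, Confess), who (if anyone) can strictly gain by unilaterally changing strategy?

The row player

The row player at (Confess, Confess) earns -6; deviating to Quiet yields -2 — a strict improvement.
The column player earns -2.5; deviating to Quiet yields -8.5 — not better.
Only the row player has a strictly profitable deviation.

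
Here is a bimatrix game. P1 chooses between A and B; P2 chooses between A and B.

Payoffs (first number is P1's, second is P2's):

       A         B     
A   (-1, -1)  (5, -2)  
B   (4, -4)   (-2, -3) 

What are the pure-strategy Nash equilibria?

(A, A): P1 prefers B (4 > -1) — not an equilibrium.
(A, B): P2 prefers A (-1 > -2) — not an equilibrium.
(B, A): P2 prefers B (-3 > -4) — not an equilibrium.
(B, B): P1 prefers A (5 > -2) — not an equilibrium.

none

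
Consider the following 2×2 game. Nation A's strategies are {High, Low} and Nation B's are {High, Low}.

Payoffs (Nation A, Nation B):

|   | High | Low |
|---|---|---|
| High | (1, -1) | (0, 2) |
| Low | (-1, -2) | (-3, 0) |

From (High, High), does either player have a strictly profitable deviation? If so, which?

Nation A at (High, High) earns 1; deviating to Low yields -1 — not better.
Nation B earns -1; deviating to Low yields 2 — a strict improvement.
Only Nation B has a strictly profitable deviation.

Nation B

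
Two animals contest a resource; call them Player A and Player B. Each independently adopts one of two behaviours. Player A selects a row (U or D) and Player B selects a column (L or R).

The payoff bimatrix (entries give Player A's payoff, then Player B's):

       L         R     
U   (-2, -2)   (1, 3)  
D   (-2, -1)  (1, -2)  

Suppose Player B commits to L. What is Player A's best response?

either — both U and D are best responses

Against L, Player A earns -2 from U and -2 from D.
So either strategy is a best response.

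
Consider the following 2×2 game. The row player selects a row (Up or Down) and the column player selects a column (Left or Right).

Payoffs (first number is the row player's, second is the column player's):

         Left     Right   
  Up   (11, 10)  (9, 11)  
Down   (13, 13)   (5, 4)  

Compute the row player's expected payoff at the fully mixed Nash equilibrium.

31/3

First find y, the probability the column player plays Left, from the row player's indifference between Up and Down: 11y + 9(1−y) = 13y + 5(1−y), giving y = 2/3.
Since the row player is indifferent in equilibrium, the row player's expected payoff equals the payoff from either row against (2/3, 1/3). Using Up: 11(2/3) + 9(1/3) = 31/3.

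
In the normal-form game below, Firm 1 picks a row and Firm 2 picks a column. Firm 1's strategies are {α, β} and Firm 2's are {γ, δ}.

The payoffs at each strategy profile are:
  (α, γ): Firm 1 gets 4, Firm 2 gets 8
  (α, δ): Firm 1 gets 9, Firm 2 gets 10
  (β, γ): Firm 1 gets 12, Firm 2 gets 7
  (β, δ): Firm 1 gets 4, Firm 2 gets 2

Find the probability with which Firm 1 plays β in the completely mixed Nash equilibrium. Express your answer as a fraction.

Let p be the probability that Firm 1 plays α. In a completely mixed equilibrium, Firm 2 must be indifferent between γ and δ.
Firm 2's expected payoff from γ is 8p + 7(1−p); from δ it is 10p + 2(1−p).
Setting these equal: p + 7 = 8p + 2, so p = 5/7.
Therefore Firm 1 plays β with probability 1 − 5/7 = 2/7.

2/7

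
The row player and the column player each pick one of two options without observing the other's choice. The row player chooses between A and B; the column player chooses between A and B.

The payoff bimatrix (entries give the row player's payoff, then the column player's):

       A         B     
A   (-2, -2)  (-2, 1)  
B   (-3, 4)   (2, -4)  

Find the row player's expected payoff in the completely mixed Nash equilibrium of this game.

-2

First find q, the probability the column player plays A, from the row player's indifference between A and B: −2q − 2(1−q) = −3q + 2(1−q), giving q = 4/5.
Since the row player is indifferent in equilibrium, the row player's expected payoff equals the payoff from either row against (4/5, 1/5). Using A: −2(4/5) − 2(1/5) = -2.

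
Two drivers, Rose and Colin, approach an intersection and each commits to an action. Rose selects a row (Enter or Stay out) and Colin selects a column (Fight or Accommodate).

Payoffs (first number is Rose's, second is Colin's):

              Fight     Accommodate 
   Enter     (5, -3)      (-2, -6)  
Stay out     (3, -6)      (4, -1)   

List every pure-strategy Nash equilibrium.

(Enter, Fight): Rose gets 5 ≥ 3 from Stay out, and Colin gets -3 ≥ -6 from Accommodate — Nash equilibrium.
(Enter, Accommodate): Rose prefers Stay out (4 > -2); Colin prefers Fight (-3 > -6) — not an equilibrium.
(Stay out, Fight): Rose prefers Enter (5 > 3); Colin prefers Accommodate (-1 > -6) — not an equilibrium.
(Stay out, Accommodate): Rose gets 4 ≥ -2 from Enter, and Colin gets -1 ≥ -6 from Fight — Nash equilibrium.

(Enter, Fight) and (Stay out, Accommodate)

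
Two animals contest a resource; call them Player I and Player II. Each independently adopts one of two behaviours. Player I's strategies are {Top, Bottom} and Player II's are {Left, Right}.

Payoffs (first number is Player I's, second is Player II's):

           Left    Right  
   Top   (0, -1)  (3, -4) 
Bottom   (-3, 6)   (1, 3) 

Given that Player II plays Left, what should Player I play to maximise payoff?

Top

Against Left, Player I earns 0 from Top and -3 from Bottom.
So Top is the best response.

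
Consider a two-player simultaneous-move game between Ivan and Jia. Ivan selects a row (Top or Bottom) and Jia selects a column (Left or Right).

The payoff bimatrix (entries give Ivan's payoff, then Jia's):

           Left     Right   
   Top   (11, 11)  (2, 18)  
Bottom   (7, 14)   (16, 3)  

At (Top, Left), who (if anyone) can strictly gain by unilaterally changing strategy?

Jia

Ivan at (Top, Left) earns 11; deviating to Bottom yields 7 — not better.
Jia earns 11; deviating to Right yields 18 — a strict improvement.
Only Jia has a strictly profitable deviation.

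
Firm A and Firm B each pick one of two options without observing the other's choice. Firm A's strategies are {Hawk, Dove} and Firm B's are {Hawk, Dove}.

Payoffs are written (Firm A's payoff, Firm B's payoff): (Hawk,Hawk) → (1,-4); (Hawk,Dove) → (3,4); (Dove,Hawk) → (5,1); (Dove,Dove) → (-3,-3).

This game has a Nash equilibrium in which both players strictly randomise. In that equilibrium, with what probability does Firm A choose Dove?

2/3

Let r be the probability that Firm A plays Hawk. In a completely mixed equilibrium, Firm B must be indifferent between Hawk and Dove.
Firm B's expected payoff from Hawk is −4r + (1−r); from Dove it is 4r − 3(1−r).
Setting these equal: −5r + 1 = 7r − 3, so r = 1/3.
Therefore Firm A plays Dove with probability 1 − 1/3 = 2/3.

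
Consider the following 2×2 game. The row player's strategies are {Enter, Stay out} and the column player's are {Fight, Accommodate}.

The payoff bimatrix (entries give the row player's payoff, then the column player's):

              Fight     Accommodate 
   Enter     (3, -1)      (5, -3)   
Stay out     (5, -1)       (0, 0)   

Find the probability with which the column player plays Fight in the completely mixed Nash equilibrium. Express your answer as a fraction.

5/7

Let q be the probability that the column player plays Fight. In a completely mixed equilibrium, the row player must be indifferent between Enter and Stay out.
The row player's expected payoff from Enter is 3q + 5(1−q); from Stay out it is 5q.
Setting these equal: −2q + 5 = 5q, so q = 5/7.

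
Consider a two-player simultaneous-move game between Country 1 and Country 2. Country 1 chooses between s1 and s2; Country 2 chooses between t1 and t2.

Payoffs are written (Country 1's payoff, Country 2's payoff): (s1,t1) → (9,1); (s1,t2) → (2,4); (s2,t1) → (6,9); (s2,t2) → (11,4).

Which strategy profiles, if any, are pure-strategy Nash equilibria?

(s1, t1): Country 2 prefers t2 (4 > 1) — not an equilibrium.
(s1, t2): Country 1 prefers s2 (11 > 2) — not an equilibrium.
(s2, t1): Country 1 prefers s1 (9 > 6) — not an equilibrium.
(s2, t2): Country 2 prefers t1 (9 > 4) — not an equilibrium.

none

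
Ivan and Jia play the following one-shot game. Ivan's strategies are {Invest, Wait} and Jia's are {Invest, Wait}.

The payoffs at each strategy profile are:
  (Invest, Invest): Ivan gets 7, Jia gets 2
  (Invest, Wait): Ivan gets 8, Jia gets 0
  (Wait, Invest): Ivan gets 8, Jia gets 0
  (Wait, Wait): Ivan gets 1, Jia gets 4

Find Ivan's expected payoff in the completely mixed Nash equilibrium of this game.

First find y, the probability Jia plays Invest, from Ivan's indifference between Invest and Wait: 7y + 8(1−y) = 8y + (1−y), giving y = 7/8.
Since Ivan is indifferent in equilibrium, Ivan's expected payoff equals the payoff from either row against (7/8, 1/8). Using Invest: 7(7/8) + 8(1/8) = 57/8.

57/8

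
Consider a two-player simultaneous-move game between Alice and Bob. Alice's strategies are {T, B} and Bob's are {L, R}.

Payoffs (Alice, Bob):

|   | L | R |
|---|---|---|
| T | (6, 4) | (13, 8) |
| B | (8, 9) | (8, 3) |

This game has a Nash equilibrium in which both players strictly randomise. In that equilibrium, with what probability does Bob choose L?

Let q be the probability that Bob plays L. In a completely mixed equilibrium, Alice must be indifferent between T and B.
Alice's expected payoff from T is 6q + 13(1−q); from B it is 8q + 8(1−q).
Setting these equal: −7q + 13 = 8, so q = 5/7.

5/7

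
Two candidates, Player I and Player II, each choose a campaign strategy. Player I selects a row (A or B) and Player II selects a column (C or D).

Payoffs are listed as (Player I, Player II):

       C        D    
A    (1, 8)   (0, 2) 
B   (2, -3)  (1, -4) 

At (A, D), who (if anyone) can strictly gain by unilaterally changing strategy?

Both

Player I at (A, D) earns 0; deviating to B yields 1 — a strict improvement.
Player II earns 2; deviating to C yields 8 — a strict improvement.
Both Player I and Player II have strictly profitable deviations.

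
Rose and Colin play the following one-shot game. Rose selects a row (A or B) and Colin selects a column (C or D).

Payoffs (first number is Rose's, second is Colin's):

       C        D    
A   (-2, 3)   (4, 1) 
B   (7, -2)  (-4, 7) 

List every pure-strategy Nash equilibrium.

(A, C): Rose prefers B (7 > -2) — not an equilibrium.
(A, D): Colin prefers C (3 > 1) — not an equilibrium.
(B, C): Colin prefers D (7 > -2) — not an equilibrium.
(B, D): Rose prefers A (4 > -4) — not an equilibrium.

none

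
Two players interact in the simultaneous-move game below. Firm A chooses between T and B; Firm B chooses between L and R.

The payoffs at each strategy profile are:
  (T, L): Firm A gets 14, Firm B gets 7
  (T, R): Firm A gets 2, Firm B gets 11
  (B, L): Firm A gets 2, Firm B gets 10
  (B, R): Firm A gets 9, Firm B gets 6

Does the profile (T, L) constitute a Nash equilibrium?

At (T, L), Firm A earns 14; switching to B would give 2, so Firm A has no profitable deviation.
Firm B earns 7; switching to R would give 11, so Firm B would deviate.
Since at least one player can profitably deviate, this is not a Nash equilibrium.

No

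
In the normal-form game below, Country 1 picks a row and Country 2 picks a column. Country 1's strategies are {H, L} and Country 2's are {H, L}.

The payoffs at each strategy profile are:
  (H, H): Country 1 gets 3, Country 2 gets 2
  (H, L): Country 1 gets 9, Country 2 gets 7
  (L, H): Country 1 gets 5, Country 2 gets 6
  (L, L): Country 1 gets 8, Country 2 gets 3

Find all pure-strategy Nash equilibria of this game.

(H, H): Country 1 prefers L (5 > 3); Country 2 prefers L (7 > 2) — not an equilibrium.
(H, L): Country 1 gets 9 ≥ 8 from L, and Country 2 gets 7 ≥ 2 from H — Nash equilibrium.
(L, H): Country 1 gets 5 ≥ 3 from H, and Country 2 gets 6 ≥ 3 from L — Nash equilibrium.
(L, L): Country 1 prefers H (9 > 8); Country 2 prefers H (6 > 3) — not an equilibrium.

(H, L) and (L, H)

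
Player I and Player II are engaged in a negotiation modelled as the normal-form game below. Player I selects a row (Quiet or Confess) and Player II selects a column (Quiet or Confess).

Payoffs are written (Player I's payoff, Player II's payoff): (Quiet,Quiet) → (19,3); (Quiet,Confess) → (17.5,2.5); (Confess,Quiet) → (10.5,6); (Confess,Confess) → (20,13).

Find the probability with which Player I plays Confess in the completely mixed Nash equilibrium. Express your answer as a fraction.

1/15

Let r be the probability that Player I plays Quiet. In a completely mixed equilibrium, Player II must be indifferent between Quiet and Confess.
Player II's expected payoff from Quiet is 3r + 6(1−r); from Confess it is 2.5r + 13(1−r).
Setting these equal: −3r + 6 = −10.5r + 13, so r = 14/15.
Therefore Player I plays Confess with probability 1 − 14/15 = 1/15.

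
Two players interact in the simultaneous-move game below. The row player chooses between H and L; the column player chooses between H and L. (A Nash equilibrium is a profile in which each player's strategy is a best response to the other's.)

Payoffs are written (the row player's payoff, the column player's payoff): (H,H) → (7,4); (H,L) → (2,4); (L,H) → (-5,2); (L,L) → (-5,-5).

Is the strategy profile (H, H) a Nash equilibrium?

At (H, H), the row player earns 7; switching to L would give -5, so the row player has no profitable deviation.
The column player earns 4; switching to L would give 4, so the column player has no profitable deviation.
Neither player can gain by a unilateral deviation, so this profile is a Nash equilibrium.

Yes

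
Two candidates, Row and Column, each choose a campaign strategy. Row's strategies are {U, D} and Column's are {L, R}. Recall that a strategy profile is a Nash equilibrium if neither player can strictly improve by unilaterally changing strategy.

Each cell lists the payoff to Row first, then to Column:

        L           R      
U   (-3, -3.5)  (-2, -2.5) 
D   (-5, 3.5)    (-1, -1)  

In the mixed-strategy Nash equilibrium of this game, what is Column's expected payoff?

First find x, the probability Row plays U, from Column's indifference between L and R: −3.5x + 3.5(1−x) = −2.5x − (1−x), giving x = 9/11.
Since Column is indifferent in equilibrium, Column's expected payoff equals the payoff from either column against (9/11, 2/11). Using L: −3.5(9/11) + 3.5(2/11) = -49/22.

-49/22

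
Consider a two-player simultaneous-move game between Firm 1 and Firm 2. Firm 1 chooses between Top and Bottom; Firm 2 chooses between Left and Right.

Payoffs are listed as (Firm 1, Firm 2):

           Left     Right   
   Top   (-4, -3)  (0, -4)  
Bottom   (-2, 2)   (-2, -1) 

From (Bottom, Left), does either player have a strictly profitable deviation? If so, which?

Firm 1 at (Bottom, Left) earns -2; deviating to Top yields -4 — not better.
Firm 2 earns 2; deviating to Right yields -1 — not better.
Neither player can strictly improve; the profile is a Nash equilibrium.

Neither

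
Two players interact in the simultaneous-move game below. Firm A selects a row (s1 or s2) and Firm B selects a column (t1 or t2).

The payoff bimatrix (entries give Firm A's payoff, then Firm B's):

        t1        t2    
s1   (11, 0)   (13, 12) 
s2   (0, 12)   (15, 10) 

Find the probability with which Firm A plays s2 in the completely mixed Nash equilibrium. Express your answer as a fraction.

6/7

Let x be the probability that Firm A plays s1. In a completely mixed equilibrium, Firm B must be indifferent between t1 and t2.
Firm B's expected payoff from t1 is 12(1−x); from t2 it is 12x + 10(1−x).
Setting these equal: −12x + 12 = 2x + 10, so x = 1/7.
Therefore Firm A plays s2 with probability 1 − 1/7 = 6/7.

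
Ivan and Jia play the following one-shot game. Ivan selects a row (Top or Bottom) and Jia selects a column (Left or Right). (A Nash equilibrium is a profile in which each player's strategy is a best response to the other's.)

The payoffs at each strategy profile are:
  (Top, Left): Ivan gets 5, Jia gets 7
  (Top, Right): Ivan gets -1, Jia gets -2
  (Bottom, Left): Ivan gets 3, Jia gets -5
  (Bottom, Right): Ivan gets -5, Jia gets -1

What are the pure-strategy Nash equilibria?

(Top, Left): Ivan gets 5 ≥ 3 from Bottom, and Jia gets 7 ≥ -2 from Right — Nash equilibrium.
(Top, Right): Jia prefers Left (7 > -2) — not an equilibrium.
(Bottom, Left): Ivan prefers Top (5 > 3); Jia prefers Right (-1 > -5) — not an equilibrium.
(Bottom, Right): Ivan prefers Top (-1 > -5) — not an equilibrium.

(Top, Left)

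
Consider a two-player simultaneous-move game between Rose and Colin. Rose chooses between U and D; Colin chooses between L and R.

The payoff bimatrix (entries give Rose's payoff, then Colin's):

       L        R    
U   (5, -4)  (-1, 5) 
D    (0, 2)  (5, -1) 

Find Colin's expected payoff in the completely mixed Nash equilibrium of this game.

First find x, the probability Rose plays U, from Colin's indifference between L and R: −4x + 2(1−x) = 5x − (1−x), giving x = 1/4.
Since Colin is indifferent in equilibrium, Colin's expected payoff equals the payoff from either column against (1/4, 3/4). Using L: −4(1/4) + 2(3/4) = 1/2.

1/2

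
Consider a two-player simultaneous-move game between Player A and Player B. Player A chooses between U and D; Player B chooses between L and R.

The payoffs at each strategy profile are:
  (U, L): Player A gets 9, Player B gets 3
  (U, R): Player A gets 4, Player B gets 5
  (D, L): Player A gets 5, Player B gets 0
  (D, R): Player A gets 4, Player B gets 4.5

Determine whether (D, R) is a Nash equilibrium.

At (D, R), Player A earns 4; switching to U would give 4, so Player A has no profitable deviation.
Player B earns 4.5; switching to L would give 0, so Player B has no profitable deviation.
Neither player can gain by a unilateral deviation, so this profile is a Nash equilibrium.

Yes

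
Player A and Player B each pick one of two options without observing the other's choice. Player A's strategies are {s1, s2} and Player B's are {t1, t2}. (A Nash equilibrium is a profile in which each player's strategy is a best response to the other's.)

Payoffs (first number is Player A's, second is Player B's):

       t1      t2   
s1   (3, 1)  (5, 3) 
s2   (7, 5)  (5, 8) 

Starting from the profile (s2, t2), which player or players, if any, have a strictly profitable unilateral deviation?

Neither

Player A at (s2, t2) earns 5; deviating to s1 yields 5 — not better.
Player B earns 8; deviating to t1 yields 5 — not better.
Neither player can strictly improve; the profile is a Nash equilibrium.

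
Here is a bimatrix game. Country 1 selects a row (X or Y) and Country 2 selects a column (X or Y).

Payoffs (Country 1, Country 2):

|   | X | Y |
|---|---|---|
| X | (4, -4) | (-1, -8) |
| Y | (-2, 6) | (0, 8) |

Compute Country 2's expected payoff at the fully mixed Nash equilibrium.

First find p, the probability Country 1 plays X, from Country 2's indifference between X and Y: −4p + 6(1−p) = −8p + 8(1−p), giving p = 1/3.
Since Country 2 is indifferent in equilibrium, Country 2's expected payoff equals the payoff from either column against (1/3, 2/3). Using X: −4(1/3) + 6(2/3) = 8/3.

8/3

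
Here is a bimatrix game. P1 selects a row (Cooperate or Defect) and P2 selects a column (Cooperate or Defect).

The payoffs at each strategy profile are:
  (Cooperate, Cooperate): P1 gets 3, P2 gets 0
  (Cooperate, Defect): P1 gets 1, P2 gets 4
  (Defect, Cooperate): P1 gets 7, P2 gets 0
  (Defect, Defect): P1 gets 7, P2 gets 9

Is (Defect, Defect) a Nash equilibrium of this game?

At (Defect, Defect), P1 earns 7; switching to Cooperate would give 1, so P1 has no profitable deviation.
P2 earns 9; switching to Cooperate would give 0, so P2 has no profitable deviation.
Neither player can gain by a unilateral deviation, so this profile is a Nash equilibrium.

Yes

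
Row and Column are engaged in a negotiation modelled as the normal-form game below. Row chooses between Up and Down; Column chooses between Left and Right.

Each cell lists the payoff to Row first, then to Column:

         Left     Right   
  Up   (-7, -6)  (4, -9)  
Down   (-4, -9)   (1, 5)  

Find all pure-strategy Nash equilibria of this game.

none

(Up, Left): Row prefers Down (-4 > -7) — not an equilibrium.
(Up, Right): Column prefers Left (-6 > -9) — not an equilibrium.
(Down, Left): Column prefers Right (5 > -9) — not an equilibrium.
(Down, Right): Row prefers Up (4 > 1) — not an equilibrium.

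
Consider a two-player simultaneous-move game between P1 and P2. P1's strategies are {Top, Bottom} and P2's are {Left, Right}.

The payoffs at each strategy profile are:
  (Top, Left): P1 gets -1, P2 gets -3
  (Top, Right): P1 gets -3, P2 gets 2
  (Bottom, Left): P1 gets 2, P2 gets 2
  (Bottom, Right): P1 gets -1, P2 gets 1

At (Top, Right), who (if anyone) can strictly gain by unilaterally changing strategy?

P1 at (Top, Right) earns -3; deviating to Bottom yields -1 — a strict improvement.
P2 earns 2; deviating to Left yields -3 — not better.
Only P1 has a strictly profitable deviation.

P1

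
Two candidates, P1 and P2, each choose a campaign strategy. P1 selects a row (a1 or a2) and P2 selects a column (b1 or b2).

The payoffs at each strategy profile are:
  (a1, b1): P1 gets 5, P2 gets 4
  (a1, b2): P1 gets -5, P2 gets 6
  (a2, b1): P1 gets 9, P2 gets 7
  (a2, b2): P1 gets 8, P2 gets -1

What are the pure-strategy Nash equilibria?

(a2, b1)

(a1, b1): P1 prefers a2 (9 > 5); P2 prefers b2 (6 > 4) — not an equilibrium.
(a1, b2): P1 prefers a2 (8 > -5) — not an equilibrium.
(a2, b1): P1 gets 9 ≥ 5 from a1, and P2 gets 7 ≥ -1 from b2 — Nash equilibrium.
(a2, b2): P2 prefers b1 (7 > -1) — not an equilibrium.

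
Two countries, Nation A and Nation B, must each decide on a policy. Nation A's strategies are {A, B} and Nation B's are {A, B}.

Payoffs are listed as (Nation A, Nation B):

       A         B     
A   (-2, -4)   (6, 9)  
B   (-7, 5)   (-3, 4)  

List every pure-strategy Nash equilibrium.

(A, B)

(A, A): Nation B prefers B (9 > -4) — not an equilibrium.
(A, B): Nation A gets 6 ≥ -3 from B, and Nation B gets 9 ≥ -4 from A — Nash equilibrium.
(B, A): Nation A prefers A (-2 > -7) — not an equilibrium.
(B, B): Nation A prefers A (6 > -3); Nation B prefers A (5 > 4) — not an equilibrium.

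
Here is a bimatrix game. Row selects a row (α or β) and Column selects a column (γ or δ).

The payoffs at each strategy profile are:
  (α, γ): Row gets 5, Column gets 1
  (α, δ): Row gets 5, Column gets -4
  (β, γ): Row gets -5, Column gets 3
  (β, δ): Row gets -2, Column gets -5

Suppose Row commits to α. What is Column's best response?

γ

Against α, Column earns 1 from γ and -4 from δ.
So γ is the best response.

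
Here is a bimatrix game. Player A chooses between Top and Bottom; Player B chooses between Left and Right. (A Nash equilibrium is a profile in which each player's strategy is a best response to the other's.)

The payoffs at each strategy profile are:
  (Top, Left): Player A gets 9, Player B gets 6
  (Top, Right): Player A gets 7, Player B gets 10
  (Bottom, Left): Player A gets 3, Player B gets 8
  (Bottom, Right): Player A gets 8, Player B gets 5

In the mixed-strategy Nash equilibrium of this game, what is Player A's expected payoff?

51/7

First find y, the probability Player B plays Left, from Player A's indifference between Top and Bottom: 9y + 7(1−y) = 3y + 8(1−y), giving y = 1/7.
Since Player A is indifferent in equilibrium, Player A's expected payoff equals the payoff from either row against (1/7, 6/7). Using Top: 9(1/7) + 7(6/7) = 51/7.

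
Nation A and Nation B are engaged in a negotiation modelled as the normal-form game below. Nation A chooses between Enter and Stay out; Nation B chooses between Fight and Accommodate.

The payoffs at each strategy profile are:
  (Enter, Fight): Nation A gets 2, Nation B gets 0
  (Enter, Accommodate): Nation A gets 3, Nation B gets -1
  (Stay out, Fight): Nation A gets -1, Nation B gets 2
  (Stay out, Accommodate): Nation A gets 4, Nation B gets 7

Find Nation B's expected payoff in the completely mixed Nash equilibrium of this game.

1/3

First find x, the probability Nation A plays Enter, from Nation B's indifference between Fight and Accommodate: 2(1−x) = −x + 7(1−x), giving x = 5/6.
Since Nation B is indifferent in equilibrium, Nation B's expected payoff equals the payoff from either column against (5/6, 1/6). Using Fight: 2(1/6) = 1/3.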